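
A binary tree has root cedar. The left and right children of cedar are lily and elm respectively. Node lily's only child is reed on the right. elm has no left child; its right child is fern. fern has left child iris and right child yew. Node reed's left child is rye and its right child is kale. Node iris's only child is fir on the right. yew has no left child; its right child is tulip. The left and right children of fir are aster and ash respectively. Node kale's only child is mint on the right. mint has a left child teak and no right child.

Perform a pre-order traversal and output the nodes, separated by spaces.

Pre-order visits the node, then its left subtree, then its right subtree.
Visit cedar.
At cedar: go left to lily.
  Visit lily.
  At lily: no left child.
  At lily: go right to reed.
    Visit reed.
    At reed: go left to rye.
      rye is a leaf — visit rye.
    At reed: go right to kale.
      Visit kale.
      At kale: no left child.
      At kale: go right to mint.
        Visit mint.
        At mint: go left to teak.
          teak is a leaf — visit teak.
        At mint: no right child.
At cedar: go right to elm.
  Visit elm.
  At elm: no left child.
  At elm: go right to fern.
    Visit fern.
    At fern: go left to iris.
      Visit iris.
      At iris: no left child.
      At iris: go right to fir.
        Visit fir.
        At fir: go left to aster.
          aster is a leaf — visit aster.
        At fir: go right to ash.
          ash is a leaf — visit ash.
    At fern: go right to yew.
      Visit yew.
      At yew: no left child.
      At yew: go right to tulip.
        tulip is a leaf — visit tulip.

cedar lily reed rye kale mint teak elm fern iris fir aster ash yew tulip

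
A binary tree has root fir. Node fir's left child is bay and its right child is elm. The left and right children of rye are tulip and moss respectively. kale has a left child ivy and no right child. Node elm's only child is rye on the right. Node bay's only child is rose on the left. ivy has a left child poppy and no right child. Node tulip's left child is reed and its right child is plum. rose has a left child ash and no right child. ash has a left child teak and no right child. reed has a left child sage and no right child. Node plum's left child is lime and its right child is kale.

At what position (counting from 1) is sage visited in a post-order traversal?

Post-order visits the left subtree, then the right subtree, then the node.
At fir: go left to bay.
  At bay: go left to rose.
    At rose: go left to ash.
      At ash: go left to teak.
        teak is a leaf — visit teak.
      At ash: no right child.
      Visit ash.
    At rose: no right child.
    Visit rose.
  At bay: no right child.
  Visit bay.
At fir: go right to elm.
  At elm: no left child.
  At elm: go right to rye.
    At rye: go left to tulip.
      At tulip: go left to reed.
        At reed: go left to sage.
          sage is a leaf — visit sage.
        At reed: no right child.
        Visit reed.
      At tulip: go right to plum.
        At plum: go left to lime.
          lime is a leaf — visit lime.
        At plum: go right to kale.
          At kale: go left to ivy.
            At ivy: go left to poppy.
              poppy is a leaf — visit poppy.
            At ivy: no right child.
            Visit ivy.
          At kale: no right child.
          Visit kale.
        Visit plum.
      Visit tulip.
    At rye: go right to moss.
      moss is a leaf — visit moss.
    Visit rye.
  Visit elm.
Visit fir.
Full post-order sequence: teak, ash, rose, bay, sage, reed, lime, poppy, ivy, kale, plum, tulip, moss, rye, elm, fir.

5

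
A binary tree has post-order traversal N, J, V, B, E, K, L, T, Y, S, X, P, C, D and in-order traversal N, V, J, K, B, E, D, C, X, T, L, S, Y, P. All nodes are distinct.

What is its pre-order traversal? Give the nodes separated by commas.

The last element of post-order is the root; it splits in-order into left and right subtrees.
Root D: left subtree has 6 nodes {N, V, J, K, B, E}, right has 7 {C, X, T, L, S, Y, P}.
  Root K: left subtree has 3 nodes {N, V, J}, right has 2 {B, E}.
    Root V: left subtree has 1 node {N}, right has 1 {J}.
    Root E: left subtree has 1 node {B}, right has 0 { }.
  Root C: left subtree has 0 nodes { }, right has 6 {X, T, L, S, Y, P}.
    Root P: left subtree has 5 nodes {X, T, L, S, Y}, right has 0 { }.
      Root X: left subtree has 0 nodes { }, right has 4 {T, L, S, Y}.
        Root S: left subtree has 2 nodes {T, L}, right has 1 {Y}.
          Root T: left subtree has 0 nodes { }, right has 1 {L}.

D, K, V, N, J, E, B, C, P, X, S, T, L, Y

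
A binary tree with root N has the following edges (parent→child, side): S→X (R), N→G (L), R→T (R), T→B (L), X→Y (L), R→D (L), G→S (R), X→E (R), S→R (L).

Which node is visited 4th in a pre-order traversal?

R

Pre-order visits the node, then its left subtree, then its right subtree.
Visit N.
At N: go left to G.
  Visit G.
  At G: no left child.
  At G: go right to S.
    Visit S.
    At S: go left to R.
      Visit R.
      At R: go left to D.
        D is a leaf — visit D.
      At R: go right to T.
        Visit T.
        At T: go left to B.
          B is a leaf — visit B.
        At T: no right child.
    At S: go right to X.
      Visit X.
      At X: go left to Y.
        Y is a leaf — visit Y.
      At X: go right to E.
        E is a leaf — visit E.
At N: no right child.
Full pre-order sequence: N, G, S, R, D, T, B, X, Y, E.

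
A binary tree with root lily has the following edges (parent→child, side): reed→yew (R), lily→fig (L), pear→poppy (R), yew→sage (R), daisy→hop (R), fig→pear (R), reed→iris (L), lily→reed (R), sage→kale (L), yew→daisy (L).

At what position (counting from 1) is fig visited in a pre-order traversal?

2

Pre-order visits the node, then its left subtree, then its right subtree.
Visit lily.
At lily: go left to fig.
  Visit fig.
  At fig: no left child.
  At fig: go right to pear.
    Visit pear.
    At pear: no left child.
    At pear: go right to poppy.
      poppy is a leaf — visit poppy.
At lily: go right to reed.
  Visit reed.
  At reed: go left to iris.
    iris is a leaf — visit iris.
  At reed: go right to yew.
    Visit yew.
    At yew: go left to daisy.
      Visit daisy.
      At daisy: no left child.
      At daisy: go right to hop.
        hop is a leaf — visit hop.
    At yew: go right to sage.
      Visit sage.
      At sage: go left to kale.
        kale is a leaf — visit kale.
      At sage: no right child.
Full pre-order sequence: lily, fig, pear, poppy, reed, iris, yew, daisy, hop, sage, kale.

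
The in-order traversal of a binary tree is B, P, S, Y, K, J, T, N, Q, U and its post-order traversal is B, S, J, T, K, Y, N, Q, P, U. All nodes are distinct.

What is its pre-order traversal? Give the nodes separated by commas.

The last element of post-order is the root; it splits in-order into left and right subtrees.
Root U: left subtree has 9 nodes {B, P, S, Y, K, J, T, N, Q}, right has 0 { }.
  Root P: left subtree has 1 node {B}, right has 7 {S, Y, K, J, T, N, Q}.
    Root Q: left subtree has 6 nodes {S, Y, K, J, T, N}, right has 0 { }.
      Root N: left subtree has 5 nodes {S, Y, K, J, T}, right has 0 { }.
        Root Y: left subtree has 1 node {S}, right has 3 {K, J, T}.
          Root K: left subtree has 0 nodes { }, right has 2 {J, T}.
            Root T: left subtree has 1 node {J}, right has 0 { }.

U, P, B, Q, N, Y, S, K, T, J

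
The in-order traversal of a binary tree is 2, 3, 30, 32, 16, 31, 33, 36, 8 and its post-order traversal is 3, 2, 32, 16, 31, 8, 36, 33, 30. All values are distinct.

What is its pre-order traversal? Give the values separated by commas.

30, 2, 3, 33, 31, 16, 32, 36, 8

The last element of post-order is the root; it splits in-order into left and right subtrees.
Root 30: left subtree has 2 nodes {2, 3}, right has 6 {32, 16, 31, 33, 36, 8}.
  Root 2: left subtree has 0 nodes { }, right has 1 {3}.
  Root 33: left subtree has 3 nodes {32, 16, 31}, right has 2 {36, 8}.
    Root 31: left subtree has 2 nodes {32, 16}, right has 0 { }.
      Root 16: left subtree has 1 node {32}, right has 0 { }.
    Root 36: left subtree has 0 nodes { }, right has 1 {8}.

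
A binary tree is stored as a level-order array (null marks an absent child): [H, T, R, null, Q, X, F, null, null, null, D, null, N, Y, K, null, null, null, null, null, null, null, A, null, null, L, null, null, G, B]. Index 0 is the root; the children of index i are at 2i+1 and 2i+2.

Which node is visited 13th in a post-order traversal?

R

Post-order visits the left subtree, then the right subtree, then the node.
At H: go left to T.
  At T: no left child.
  At T: go right to Q.
    At Q: no left child.
    At Q: go right to D.
      At D: no left child.
      At D: go right to A.
        A is a leaf — visit A.
      Visit D.
    Visit Q.
  Visit T.
At H: go right to R.
  At R: go left to X.
    At X: no left child.
    At X: go right to N.
      At N: go left to L.
        L is a leaf — visit L.
      At N: no right child.
      Visit N.
    Visit X.
  At R: go right to F.
    At F: go left to Y.
      At Y: no left child.
      At Y: go right to G.
        G is a leaf — visit G.
      Visit Y.
    At F: go right to K.
      At K: go left to B.
        B is a leaf — visit B.
      At K: no right child.
      Visit K.
    Visit F.
  Visit R.
Visit H.
Full post-order sequence: A, D, Q, T, L, N, X, G, Y, B, K, F, R, H.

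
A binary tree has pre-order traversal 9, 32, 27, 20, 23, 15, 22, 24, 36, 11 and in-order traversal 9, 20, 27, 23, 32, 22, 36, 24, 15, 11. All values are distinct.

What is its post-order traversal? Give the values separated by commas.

The first element of pre-order is the root; it splits in-order into left and right subtrees.
Root 9: left subtree has 0 nodes { }, right has 9 {20, 27, 23, 32, 22, 36, 24, 15, 11}.
  Root 32: left subtree has 3 nodes {20, 27, 23}, right has 5 {22, 36, 24, 15, 11}.
    Root 27: left subtree has 1 node {20}, right has 1 {23}.
    Root 15: left subtree has 3 nodes {22, 36, 24}, right has 1 {11}.
      Root 22: left subtree has 0 nodes { }, right has 2 {36, 24}.
        Root 24: left subtree has 1 node {36}, right has 0 { }.

20, 23, 27, 36, 24, 22, 11, 15, 32, 9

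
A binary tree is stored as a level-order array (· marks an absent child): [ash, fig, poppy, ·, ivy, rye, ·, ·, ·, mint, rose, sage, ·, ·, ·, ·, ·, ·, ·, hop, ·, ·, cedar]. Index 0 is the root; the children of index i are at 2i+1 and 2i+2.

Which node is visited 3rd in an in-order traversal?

In-order visits the left subtree, then the node, then the right subtree.
At ash: go left to fig.
  At fig: no left child.
  Visit fig.
  At fig: go right to ivy.
    At ivy: go left to mint.
      At mint: go left to hop.
        hop is a leaf — visit hop.
      Visit mint.
      At mint: no right child.
    Visit ivy.
    At ivy: go right to rose.
      At rose: no left child.
      Visit rose.
      At rose: go right to cedar.
        cedar is a leaf — visit cedar.
Visit ash.
At ash: go right to poppy.
  At poppy: go left to rye.
    At rye: go left to sage.
      sage is a leaf — visit sage.
    Visit rye.
    At rye: no right child.
  Visit poppy.
  At poppy: no right child.
Full in-order sequence: fig, hop, mint, ivy, rose, cedar, ash, sage, rye, poppy.

mint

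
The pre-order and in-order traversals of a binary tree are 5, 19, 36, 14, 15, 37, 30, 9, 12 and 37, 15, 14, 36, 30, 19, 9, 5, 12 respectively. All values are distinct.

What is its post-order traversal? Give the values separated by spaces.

The first element of pre-order is the root; it splits in-order into left and right subtrees.
Root 5: left subtree has 7 nodes {37, 15, 14, 36, 30, 19, 9}, right has 1 {12}.
  Root 19: left subtree has 5 nodes {37, 15, 14, 36, 30}, right has 1 {9}.
    Root 36: left subtree has 3 nodes {37, 15, 14}, right has 1 {30}.
      Root 14: left subtree has 2 nodes {37, 15}, right has 0 { }.
        Root 15: left subtree has 1 node {37}, right has 0 { }.

37 15 14 30 36 9 19 12 5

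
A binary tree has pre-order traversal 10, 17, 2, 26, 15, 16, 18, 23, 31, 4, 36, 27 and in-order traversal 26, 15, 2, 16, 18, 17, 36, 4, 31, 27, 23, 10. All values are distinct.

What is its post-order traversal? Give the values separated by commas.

The first element of pre-order is the root; it splits in-order into left and right subtrees.
Root 10: left subtree has 11 nodes {26, 15, 2, 16, 18, 17, 36, 4, 31, 27, 23}, right has 0 { }.
  Root 17: left subtree has 5 nodes {26, 15, 2, 16, 18}, right has 5 {36, 4, 31, 27, 23}.
    Root 2: left subtree has 2 nodes {26, 15}, right has 2 {16, 18}.
      Root 26: left subtree has 0 nodes { }, right has 1 {15}.
      Root 16: left subtree has 0 nodes { }, right has 1 {18}.
    Root 23: left subtree has 4 nodes {36, 4, 31, 27}, right has 0 { }.
      Root 31: left subtree has 2 nodes {36, 4}, right has 1 {27}.
        Root 4: left subtree has 1 node {36}, right has 0 { }.

15, 26, 18, 16, 2, 36, 4, 27, 31, 23, 17, 10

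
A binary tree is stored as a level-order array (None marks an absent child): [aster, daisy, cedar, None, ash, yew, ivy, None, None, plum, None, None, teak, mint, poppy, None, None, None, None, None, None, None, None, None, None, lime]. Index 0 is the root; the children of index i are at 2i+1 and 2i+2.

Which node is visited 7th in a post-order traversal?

Post-order visits the left subtree, then the right subtree, then the node.
At aster: go left to daisy.
  At daisy: no left child.
  At daisy: go right to ash.
    At ash: go left to plum.
      plum is a leaf — visit plum.
    At ash: no right child.
    Visit ash.
  Visit daisy.
At aster: go right to cedar.
  At cedar: go left to yew.
    At yew: no left child.
    At yew: go right to teak.
      At teak: go left to lime.
        lime is a leaf — visit lime.
      At teak: no right child.
      Visit teak.
    Visit yew.
  At cedar: go right to ivy.
    At ivy: go left to mint.
      mint is a leaf — visit mint.
    At ivy: go right to poppy.
      poppy is a leaf — visit poppy.
    Visit ivy.
  Visit cedar.
Visit aster.
Full post-order sequence: plum, ash, daisy, lime, teak, yew, mint, poppy, ivy, cedar, aster.

mint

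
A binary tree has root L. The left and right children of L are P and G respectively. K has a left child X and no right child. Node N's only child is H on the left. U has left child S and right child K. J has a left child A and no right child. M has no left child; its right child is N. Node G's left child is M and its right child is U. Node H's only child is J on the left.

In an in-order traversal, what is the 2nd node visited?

In-order visits the left subtree, then the node, then the right subtree.
At L: go left to P.
  P is a leaf — visit P.
Visit L.
At L: go right to G.
  At G: go left to M.
    At M: no left child.
    Visit M.
    At M: go right to N.
      At N: go left to H.
        At H: go left to J.
          At J: go left to A.
            A is a leaf — visit A.
          Visit J.
          At J: no right child.
        Visit H.
        At H: no right child.
      Visit N.
      At N: no right child.
  Visit G.
  At G: go right to U.
    At U: go left to S.
      S is a leaf — visit S.
    Visit U.
    At U: go right to K.
      At K: go left to X.
        X is a leaf — visit X.
      Visit K.
      At K: no right child.
Full in-order sequence: P, L, M, A, J, H, N, G, S, U, X, K.

L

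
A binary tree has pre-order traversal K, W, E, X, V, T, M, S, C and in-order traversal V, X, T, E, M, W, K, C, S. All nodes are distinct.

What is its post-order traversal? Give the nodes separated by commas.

V, T, X, M, E, W, C, S, K

The first element of pre-order is the root; it splits in-order into left and right subtrees.
Root K: left subtree has 6 nodes {V, X, T, E, M, W}, right has 2 {C, S}.
  Root W: left subtree has 5 nodes {V, X, T, E, M}, right has 0 { }.
    Root E: left subtree has 3 nodes {V, X, T}, right has 1 {M}.
      Root X: left subtree has 1 node {V}, right has 1 {T}.
  Root S: left subtree has 1 node {C}, right has 0 { }.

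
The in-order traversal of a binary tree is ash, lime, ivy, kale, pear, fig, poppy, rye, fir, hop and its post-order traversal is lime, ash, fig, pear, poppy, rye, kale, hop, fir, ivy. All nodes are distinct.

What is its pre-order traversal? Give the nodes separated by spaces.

The last element of post-order is the root; it splits in-order into left and right subtrees.
Root ivy: left subtree has 2 nodes {ash, lime}, right has 7 {kale, pear, fig, poppy, rye, fir, hop}.
  Root ash: left subtree has 0 nodes { }, right has 1 {lime}.
  Root fir: left subtree has 5 nodes {kale, pear, fig, poppy, rye}, right has 1 {hop}.
    Root kale: left subtree has 0 nodes { }, right has 4 {pear, fig, poppy, rye}.
      Root rye: left subtree has 3 nodes {pear, fig, poppy}, right has 0 { }.
        Root poppy: left subtree has 2 nodes {pear, fig}, right has 0 { }.
          Root pear: left subtree has 0 nodes { }, right has 1 {fig}.

ivy ash lime fir kale rye poppy pear fig hop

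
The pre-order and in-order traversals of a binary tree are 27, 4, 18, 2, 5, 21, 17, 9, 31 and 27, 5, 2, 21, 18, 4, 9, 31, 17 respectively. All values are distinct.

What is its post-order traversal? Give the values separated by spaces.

The first element of pre-order is the root; it splits in-order into left and right subtrees.
Root 27: left subtree has 0 nodes { }, right has 8 {5, 2, 21, 18, 4, 9, 31, 17}.
  Root 4: left subtree has 4 nodes {5, 2, 21, 18}, right has 3 {9, 31, 17}.
    Root 18: left subtree has 3 nodes {5, 2, 21}, right has 0 { }.
      Root 2: left subtree has 1 node {5}, right has 1 {21}.
    Root 17: left subtree has 2 nodes {9, 31}, right has 0 { }.
      Root 9: left subtree has 0 nodes { }, right has 1 {31}.

5 21 2 18 31 9 17 4 27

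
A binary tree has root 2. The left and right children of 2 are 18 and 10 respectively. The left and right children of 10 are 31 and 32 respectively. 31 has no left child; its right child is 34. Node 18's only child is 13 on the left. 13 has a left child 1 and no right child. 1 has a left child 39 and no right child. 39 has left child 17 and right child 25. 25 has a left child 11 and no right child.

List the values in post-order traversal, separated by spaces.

17 11 25 39 1 13 18 34 31 32 10 2

Post-order visits the left subtree, then the right subtree, then the node.
At 2: go left to 18.
  At 18: go left to 13.
    At 13: go left to 1.
      At 1: go left to 39.
        At 39: go left to 17.
          17 is a leaf — visit 17.
        At 39: go right to 25.
          At 25: go left to 11.
            11 is a leaf — visit 11.
          At 25: no right child.
          Visit 25.
        Visit 39.
      At 1: no right child.
      Visit 1.
    At 13: no right child.
    Visit 13.
  At 18: no right child.
  Visit 18.
At 2: go right to 10.
  At 10: go left to 31.
    At 31: no left child.
    At 31: go right to 34.
      34 is a leaf — visit 34.
    Visit 31.
  At 10: go right to 32.
    32 is a leaf — visit 32.
  Visit 10.
Visit 2.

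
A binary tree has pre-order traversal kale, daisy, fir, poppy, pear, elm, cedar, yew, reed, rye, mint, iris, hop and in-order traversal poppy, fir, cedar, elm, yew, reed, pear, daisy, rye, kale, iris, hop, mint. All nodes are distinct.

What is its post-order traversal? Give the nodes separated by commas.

The first element of pre-order is the root; it splits in-order into left and right subtrees.
Root kale: left subtree has 9 nodes {poppy, fir, cedar, elm, yew, reed, pear, daisy, rye}, right has 3 {iris, hop, mint}.
  Root daisy: left subtree has 7 nodes {poppy, fir, cedar, elm, yew, reed, pear}, right has 1 {rye}.
    Root fir: left subtree has 1 node {poppy}, right has 5 {cedar, elm, yew, reed, pear}.
      Root pear: left subtree has 4 nodes {cedar, elm, yew, reed}, right has 0 { }.
        Root elm: left subtree has 1 node {cedar}, right has 2 {yew, reed}.
          Root yew: left subtree has 0 nodes { }, right has 1 {reed}.
  Root mint: left subtree has 2 nodes {iris, hop}, right has 0 { }.
    Root iris: left subtree has 0 nodes { }, right has 1 {hop}.

poppy, cedar, reed, yew, elm, pear, fir, rye, daisy, hop, iris, mint, kale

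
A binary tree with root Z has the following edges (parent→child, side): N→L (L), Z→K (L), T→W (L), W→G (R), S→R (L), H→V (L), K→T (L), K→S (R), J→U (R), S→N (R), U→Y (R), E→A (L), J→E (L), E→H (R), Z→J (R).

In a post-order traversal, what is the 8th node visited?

Post-order visits the left subtree, then the right subtree, then the node.
At Z: go left to K.
  At K: go left to T.
    At T: go left to W.
      At W: no left child.
      At W: go right to G.
        G is a leaf — visit G.
      Visit W.
    At T: no right child.
    Visit T.
  At K: go right to S.
    At S: go left to R.
      R is a leaf — visit R.
    At S: go right to N.
      At N: go left to L.
        L is a leaf — visit L.
      At N: no right child.
      Visit N.
    Visit S.
  Visit K.
At Z: go right to J.
  At J: go left to E.
    At E: go left to A.
      A is a leaf — visit A.
    At E: go right to H.
      At H: go left to V.
        V is a leaf — visit V.
      At H: no right child.
      Visit H.
    Visit E.
  At J: go right to U.
    At U: no left child.
    At U: go right to Y.
      Y is a leaf — visit Y.
    Visit U.
  Visit J.
Visit Z.
Full post-order sequence: G, W, T, R, L, N, S, K, A, V, H, E, Y, U, J, Z.

K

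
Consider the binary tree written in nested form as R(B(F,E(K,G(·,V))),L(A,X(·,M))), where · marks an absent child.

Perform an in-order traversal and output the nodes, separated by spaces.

F B K E G V R A L X M

In-order visits the left subtree, then the node, then the right subtree.
At R: go left to B.
  At B: go left to F.
    F is a leaf — visit F.
  Visit B.
  At B: go right to E.
    At E: go left to K.
      K is a leaf — visit K.
    Visit E.
    At E: go right to G.
      At G: no left child.
      Visit G.
      At G: go right to V.
        V is a leaf — visit V.
Visit R.
At R: go right to L.
  At L: go left to A.
    A is a leaf — visit A.
  Visit L.
  At L: go right to X.
    At X: no left child.
    Visit X.
    At X: go right to M.
      M is a leaf — visit M.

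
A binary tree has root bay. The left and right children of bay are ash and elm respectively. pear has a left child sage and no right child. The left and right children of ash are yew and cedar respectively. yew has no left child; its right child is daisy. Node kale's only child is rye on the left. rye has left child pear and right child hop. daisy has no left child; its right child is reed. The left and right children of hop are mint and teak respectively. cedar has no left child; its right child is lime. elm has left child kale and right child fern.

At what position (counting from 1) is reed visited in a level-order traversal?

11

Level-order visits nodes level by level from the root, left to right within each level.
Level 0: bay
Level 1: ash, elm
Level 2: yew, cedar, kale, fern
Level 3: daisy, lime, rye
Level 4: reed, pear, hop
Level 5: sage, mint, teak
Full level-order sequence: bay, ash, elm, yew, cedar, kale, fern, daisy, lime, rye, reed, pear, hop, sage, mint, teak.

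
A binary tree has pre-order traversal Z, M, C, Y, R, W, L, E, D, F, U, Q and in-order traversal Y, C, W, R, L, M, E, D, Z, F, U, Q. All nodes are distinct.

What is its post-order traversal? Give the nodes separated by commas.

The first element of pre-order is the root; it splits in-order into left and right subtrees.
Root Z: left subtree has 8 nodes {Y, C, W, R, L, M, E, D}, right has 3 {F, U, Q}.
  Root M: left subtree has 5 nodes {Y, C, W, R, L}, right has 2 {E, D}.
    Root C: left subtree has 1 node {Y}, right has 3 {W, R, L}.
      Root R: left subtree has 1 node {W}, right has 1 {L}.
    Root E: left subtree has 0 nodes { }, right has 1 {D}.
  Root F: left subtree has 0 nodes { }, right has 2 {U, Q}.
    Root U: left subtree has 0 nodes { }, right has 1 {Q}.

Y, W, L, R, C, D, E, M, Q, U, F, Z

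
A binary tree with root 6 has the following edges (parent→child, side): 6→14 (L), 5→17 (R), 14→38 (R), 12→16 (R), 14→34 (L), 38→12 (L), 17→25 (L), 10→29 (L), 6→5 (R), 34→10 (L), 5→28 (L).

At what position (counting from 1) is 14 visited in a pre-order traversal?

Pre-order visits the node, then its left subtree, then its right subtree.
Visit 6.
At 6: go left to 14.
  Visit 14.
  At 14: go left to 34.
    Visit 34.
    At 34: go left to 10.
      Visit 10.
      At 10: go left to 29.
        29 is a leaf — visit 29.
      At 10: no right child.
    At 34: no right child.
  At 14: go right to 38.
    Visit 38.
    At 38: go left to 12.
      Visit 12.
      At 12: no left child.
      At 12: go right to 16.
        16 is a leaf — visit 16.
    At 38: no right child.
At 6: go right to 5.
  Visit 5.
  At 5: go left to 28.
    28 is a leaf — visit 28.
  At 5: go right to 17.
    Visit 17.
    At 17: go left to 25.
      25 is a leaf — visit 25.
    At 17: no right child.
Full pre-order sequence: 6, 14, 34, 10, 29, 38, 12, 16, 5, 28, 17, 25.

2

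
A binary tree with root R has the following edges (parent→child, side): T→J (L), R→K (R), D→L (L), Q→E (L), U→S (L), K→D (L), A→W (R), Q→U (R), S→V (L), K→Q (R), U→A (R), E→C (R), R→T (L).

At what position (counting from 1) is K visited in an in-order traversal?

In-order visits the left subtree, then the node, then the right subtree.
At R: go left to T.
  At T: go left to J.
    J is a leaf — visit J.
  Visit T.
  At T: no right child.
Visit R.
At R: go right to K.
  At K: go left to D.
    At D: go left to L.
      L is a leaf — visit L.
    Visit D.
    At D: no right child.
  Visit K.
  At K: go right to Q.
    At Q: go left to E.
      At E: no left child.
      Visit E.
      At E: go right to C.
        C is a leaf — visit C.
    Visit Q.
    At Q: go right to U.
      At U: go left to S.
        At S: go left to V.
          V is a leaf — visit V.
        Visit S.
        At S: no right child.
      Visit U.
      At U: go right to A.
        At A: no left child.
        Visit A.
        At A: go right to W.
          W is a leaf — visit W.
Full in-order sequence: J, T, R, L, D, K, E, C, Q, V, S, U, A, W.

6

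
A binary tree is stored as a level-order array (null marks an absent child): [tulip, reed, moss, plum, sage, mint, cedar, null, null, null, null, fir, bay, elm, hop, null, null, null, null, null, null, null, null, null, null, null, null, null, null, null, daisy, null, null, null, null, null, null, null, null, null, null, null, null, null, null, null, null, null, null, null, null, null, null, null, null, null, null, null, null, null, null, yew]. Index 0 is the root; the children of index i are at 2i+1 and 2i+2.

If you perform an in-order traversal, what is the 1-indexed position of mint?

In-order visits the left subtree, then the node, then the right subtree.
At tulip: go left to reed.
  At reed: go left to plum.
    plum is a leaf — visit plum.
  Visit reed.
  At reed: go right to sage.
    sage is a leaf — visit sage.
Visit tulip.
At tulip: go right to moss.
  At moss: go left to mint.
    At mint: go left to fir.
      fir is a leaf — visit fir.
    Visit mint.
    At mint: go right to bay.
      bay is a leaf — visit bay.
  Visit moss.
  At moss: go right to cedar.
    At cedar: go left to elm.
      elm is a leaf — visit elm.
    Visit cedar.
    At cedar: go right to hop.
      At hop: no left child.
      Visit hop.
      At hop: go right to daisy.
        At daisy: go left to yew.
          yew is a leaf — visit yew.
        Visit daisy.
        At daisy: no right child.
Full in-order sequence: plum, reed, sage, tulip, fir, mint, bay, moss, elm, cedar, hop, yew, daisy.

6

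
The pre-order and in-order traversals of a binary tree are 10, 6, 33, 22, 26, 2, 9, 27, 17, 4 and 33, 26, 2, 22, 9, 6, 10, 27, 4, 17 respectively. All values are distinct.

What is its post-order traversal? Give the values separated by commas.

The first element of pre-order is the root; it splits in-order into left and right subtrees.
Root 10: left subtree has 6 nodes {33, 26, 2, 22, 9, 6}, right has 3 {27, 4, 17}.
  Root 6: left subtree has 5 nodes {33, 26, 2, 22, 9}, right has 0 { }.
    Root 33: left subtree has 0 nodes { }, right has 4 {26, 2, 22, 9}.
      Root 22: left subtree has 2 nodes {26, 2}, right has 1 {9}.
        Root 26: left subtree has 0 nodes { }, right has 1 {2}.
  Root 27: left subtree has 0 nodes { }, right has 2 {4, 17}.
    Root 17: left subtree has 1 node {4}, right has 0 { }.

2, 26, 9, 22, 33, 6, 4, 17, 27, 10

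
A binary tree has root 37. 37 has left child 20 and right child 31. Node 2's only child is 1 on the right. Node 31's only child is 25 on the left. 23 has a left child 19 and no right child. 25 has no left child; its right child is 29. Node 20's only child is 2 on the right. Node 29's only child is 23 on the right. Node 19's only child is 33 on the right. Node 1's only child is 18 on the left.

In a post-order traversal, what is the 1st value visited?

18

Post-order visits the left subtree, then the right subtree, then the node.
At 37: go left to 20.
  At 20: no left child.
  At 20: go right to 2.
    At 2: no left child.
    At 2: go right to 1.
      At 1: go left to 18.
        18 is a leaf — visit 18.
      At 1: no right child.
      Visit 1.
    Visit 2.
  Visit 20.
At 37: go right to 31.
  At 31: go left to 25.
    At 25: no left child.
    At 25: go right to 29.
      At 29: no left child.
      At 29: go right to 23.
        At 23: go left to 19.
          At 19: no left child.
          At 19: go right to 33.
            33 is a leaf — visit 33.
          Visit 19.
        At 23: no right child.
        Visit 23.
      Visit 29.
    Visit 25.
  At 31: no right child.
  Visit 31.
Visit 37.
Full post-order sequence: 18, 1, 2, 20, 33, 19, 23, 29, 25, 31, 37.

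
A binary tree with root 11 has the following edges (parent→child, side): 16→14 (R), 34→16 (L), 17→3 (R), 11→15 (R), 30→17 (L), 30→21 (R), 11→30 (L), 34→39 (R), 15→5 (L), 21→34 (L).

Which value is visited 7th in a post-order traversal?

21

Post-order visits the left subtree, then the right subtree, then the node.
At 11: go left to 30.
  At 30: go left to 17.
    At 17: no left child.
    At 17: go right to 3.
      3 is a leaf — visit 3.
    Visit 17.
  At 30: go right to 21.
    At 21: go left to 34.
      At 34: go left to 16.
        At 16: no left child.
        At 16: go right to 14.
          14 is a leaf — visit 14.
        Visit 16.
      At 34: go right to 39.
        39 is a leaf — visit 39.
      Visit 34.
    At 21: no right child.
    Visit 21.
  Visit 30.
At 11: go right to 15.
  At 15: go left to 5.
    5 is a leaf — visit 5.
  At 15: no right child.
  Visit 15.
Visit 11.
Full post-order sequence: 3, 17, 14, 16, 39, 34, 21, 30, 5, 15, 11.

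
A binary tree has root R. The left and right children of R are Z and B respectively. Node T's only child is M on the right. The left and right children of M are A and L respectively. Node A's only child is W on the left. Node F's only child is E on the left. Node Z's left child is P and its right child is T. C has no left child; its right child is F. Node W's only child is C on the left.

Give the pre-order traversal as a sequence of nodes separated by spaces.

Pre-order visits the node, then its left subtree, then its right subtree.
Visit R.
At R: go left to Z.
  Visit Z.
  At Z: go left to P.
    P is a leaf — visit P.
  At Z: go right to T.
    Visit T.
    At T: no left child.
    At T: go right to M.
      Visit M.
      At M: go left to A.
        Visit A.
        At A: go left to W.
          Visit W.
          At W: go left to C.
            Visit C.
            At C: no left child.
            At C: go right to F.
              Visit F.
              At F: go left to E.
                E is a leaf — visit E.
              At F: no right child.
          At W: no right child.
        At A: no right child.
      At M: go right to L.
        L is a leaf — visit L.
At R: go right to B.
  B is a leaf — visit B.

R Z P T M A W C F E L B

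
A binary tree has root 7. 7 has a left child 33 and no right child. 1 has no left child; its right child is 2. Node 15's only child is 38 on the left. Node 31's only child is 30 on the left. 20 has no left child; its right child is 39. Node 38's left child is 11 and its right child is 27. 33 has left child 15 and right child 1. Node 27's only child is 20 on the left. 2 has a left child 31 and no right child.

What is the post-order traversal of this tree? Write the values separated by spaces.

11 39 20 27 38 15 30 31 2 1 33 7

Post-order visits the left subtree, then the right subtree, then the node.
At 7: go left to 33.
  At 33: go left to 15.
    At 15: go left to 38.
      At 38: go left to 11.
        11 is a leaf — visit 11.
      At 38: go right to 27.
        At 27: go left to 20.
          At 20: no left child.
          At 20: go right to 39.
            39 is a leaf — visit 39.
          Visit 20.
        At 27: no right child.
        Visit 27.
      Visit 38.
    At 15: no right child.
    Visit 15.
  At 33: go right to 1.
    At 1: no left child.
    At 1: go right to 2.
      At 2: go left to 31.
        At 31: go left to 30.
          30 is a leaf — visit 30.
        At 31: no right child.
        Visit 31.
      At 2: no right child.
      Visit 2.
    Visit 1.
  Visit 33.
At 7: no right child.
Visit 7.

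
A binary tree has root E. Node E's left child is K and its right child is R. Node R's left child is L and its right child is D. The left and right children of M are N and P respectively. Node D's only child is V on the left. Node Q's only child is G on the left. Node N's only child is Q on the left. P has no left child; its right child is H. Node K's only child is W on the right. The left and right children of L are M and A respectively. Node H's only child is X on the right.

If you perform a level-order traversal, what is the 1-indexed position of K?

Level-order visits nodes level by level from the root, left to right within each level.
Level 0: E
Level 1: K, R
Level 2: W, L, D
Level 3: M, A, V
Level 4: N, P
Level 5: Q, H
Level 6: G, X
Full level-order sequence: E, K, R, W, L, D, M, A, V, N, P, Q, H, G, X.

2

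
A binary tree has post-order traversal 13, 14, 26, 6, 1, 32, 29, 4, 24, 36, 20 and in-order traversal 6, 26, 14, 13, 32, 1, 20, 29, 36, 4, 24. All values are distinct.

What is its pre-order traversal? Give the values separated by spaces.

20 32 6 26 14 13 1 36 29 24 4

The last element of post-order is the root; it splits in-order into left and right subtrees.
Root 20: left subtree has 6 nodes {6, 26, 14, 13, 32, 1}, right has 4 {29, 36, 4, 24}.
  Root 32: left subtree has 4 nodes {6, 26, 14, 13}, right has 1 {1}.
    Root 6: left subtree has 0 nodes { }, right has 3 {26, 14, 13}.
      Root 26: left subtree has 0 nodes { }, right has 2 {14, 13}.
        Root 14: left subtree has 0 nodes { }, right has 1 {13}.
  Root 36: left subtree has 1 node {29}, right has 2 {4, 24}.
    Root 24: left subtree has 1 node {4}, right has 0 { }.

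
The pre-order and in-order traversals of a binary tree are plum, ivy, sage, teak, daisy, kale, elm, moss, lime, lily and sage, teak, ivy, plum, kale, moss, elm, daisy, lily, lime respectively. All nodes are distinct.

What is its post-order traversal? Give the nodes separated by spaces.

The first element of pre-order is the root; it splits in-order into left and right subtrees.
Root plum: left subtree has 3 nodes {sage, teak, ivy}, right has 6 {kale, moss, elm, daisy, lily, lime}.
  Root ivy: left subtree has 2 nodes {sage, teak}, right has 0 { }.
    Root sage: left subtree has 0 nodes { }, right has 1 {teak}.
  Root daisy: left subtree has 3 nodes {kale, moss, elm}, right has 2 {lily, lime}.
    Root kale: left subtree has 0 nodes { }, right has 2 {moss, elm}.
      Root elm: left subtree has 1 node {moss}, right has 0 { }.
    Root lime: left subtree has 1 node {lily}, right has 0 { }.

teak sage ivy moss elm kale lily lime daisy plum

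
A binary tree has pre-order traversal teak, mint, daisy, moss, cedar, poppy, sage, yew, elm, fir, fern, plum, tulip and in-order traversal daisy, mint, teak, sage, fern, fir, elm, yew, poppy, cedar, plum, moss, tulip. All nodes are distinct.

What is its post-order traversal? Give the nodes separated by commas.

daisy, mint, fern, fir, elm, yew, sage, poppy, plum, cedar, tulip, moss, teak

The first element of pre-order is the root; it splits in-order into left and right subtrees.
Root teak: left subtree has 2 nodes {daisy, mint}, right has 10 {sage, fern, fir, elm, yew, poppy, cedar, plum, moss, tulip}.
  Root mint: left subtree has 1 node {daisy}, right has 0 { }.
  Root moss: left subtree has 8 nodes {sage, fern, fir, elm, yew, poppy, cedar, plum}, right has 1 {tulip}.
    Root cedar: left subtree has 6 nodes {sage, fern, fir, elm, yew, poppy}, right has 1 {plum}.
      Root poppy: left subtree has 5 nodes {sage, fern, fir, elm, yew}, right has 0 { }.
        Root sage: left subtree has 0 nodes { }, right has 4 {fern, fir, elm, yew}.
          Root yew: left subtree has 3 nodes {fern, fir, elm}, right has 0 { }.
            Root elm: left subtree has 2 nodes {fern, fir}, right has 0 { }.
              Root fir: left subtree has 1 node {fern}, right has 0 { }.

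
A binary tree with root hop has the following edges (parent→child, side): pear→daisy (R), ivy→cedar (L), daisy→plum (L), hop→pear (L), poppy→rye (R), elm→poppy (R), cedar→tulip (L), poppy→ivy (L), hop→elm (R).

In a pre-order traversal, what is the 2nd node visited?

Pre-order visits the node, then its left subtree, then its right subtree.
Visit hop.
At hop: go left to pear.
  Visit pear.
  At pear: no left child.
  At pear: go right to daisy.
    Visit daisy.
    At daisy: go left to plum.
      plum is a leaf — visit plum.
    At daisy: no right child.
At hop: go right to elm.
  Visit elm.
  At elm: no left child.
  At elm: go right to poppy.
    Visit poppy.
    At poppy: go left to ivy.
      Visit ivy.
      At ivy: go left to cedar.
        Visit cedar.
        At cedar: go left to tulip.
          tulip is a leaf — visit tulip.
        At cedar: no right child.
      At ivy: no right child.
    At poppy: go right to rye.
      rye is a leaf — visit rye.
Full pre-order sequence: hop, pear, daisy, plum, elm, poppy, ivy, cedar, tulip, rye.

pear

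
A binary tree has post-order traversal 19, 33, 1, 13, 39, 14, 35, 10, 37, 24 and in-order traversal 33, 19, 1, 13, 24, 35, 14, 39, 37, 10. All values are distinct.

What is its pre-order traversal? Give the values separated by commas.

24, 13, 1, 33, 19, 37, 35, 14, 39, 10

The last element of post-order is the root; it splits in-order into left and right subtrees.
Root 24: left subtree has 4 nodes {33, 19, 1, 13}, right has 5 {35, 14, 39, 37, 10}.
  Root 13: left subtree has 3 nodes {33, 19, 1}, right has 0 { }.
    Root 1: left subtree has 2 nodes {33, 19}, right has 0 { }.
      Root 33: left subtree has 0 nodes { }, right has 1 {19}.
  Root 37: left subtree has 3 nodes {35, 14, 39}, right has 1 {10}.
    Root 35: left subtree has 0 nodes { }, right has 2 {14, 39}.
      Root 14: left subtree has 0 nodes { }, right has 1 {39}.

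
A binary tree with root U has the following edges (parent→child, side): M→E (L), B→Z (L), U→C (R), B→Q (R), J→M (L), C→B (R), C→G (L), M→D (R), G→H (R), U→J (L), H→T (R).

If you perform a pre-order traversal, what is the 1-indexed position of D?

5

Pre-order visits the node, then its left subtree, then its right subtree.
Visit U.
At U: go left to J.
  Visit J.
  At J: go left to M.
    Visit M.
    At M: go left to E.
      E is a leaf — visit E.
    At M: go right to D.
      D is a leaf — visit D.
  At J: no right child.
At U: go right to C.
  Visit C.
  At C: go left to G.
    Visit G.
    At G: no left child.
    At G: go right to H.
      Visit H.
      At H: no left child.
      At H: go right to T.
        T is a leaf — visit T.
  At C: go right to B.
    Visit B.
    At B: go left to Z.
      Z is a leaf — visit Z.
    At B: go right to Q.
      Q is a leaf — visit Q.
Full pre-order sequence: U, J, M, E, D, C, G, H, T, B, Z, Q.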